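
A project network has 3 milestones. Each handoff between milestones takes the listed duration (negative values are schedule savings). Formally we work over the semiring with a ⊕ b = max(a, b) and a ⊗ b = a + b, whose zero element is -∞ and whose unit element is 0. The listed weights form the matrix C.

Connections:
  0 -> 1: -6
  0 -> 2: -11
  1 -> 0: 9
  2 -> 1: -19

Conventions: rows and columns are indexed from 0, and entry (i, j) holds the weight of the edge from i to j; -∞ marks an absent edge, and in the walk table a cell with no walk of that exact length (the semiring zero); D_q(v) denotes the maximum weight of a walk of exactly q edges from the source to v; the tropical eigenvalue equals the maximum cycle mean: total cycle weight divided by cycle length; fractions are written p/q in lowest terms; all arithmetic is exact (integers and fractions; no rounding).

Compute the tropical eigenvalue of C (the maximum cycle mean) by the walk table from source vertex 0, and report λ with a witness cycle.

q=0: [0, -∞, -∞]
q=1: [-∞, -6, -11]
q=2: [3, -30, -∞]
q=3: [-21, -3, -8]
Optimal cycle mean attained by: cycle 0->1->0, total (-6) + 9, length 2.
Answer: λ = 3/2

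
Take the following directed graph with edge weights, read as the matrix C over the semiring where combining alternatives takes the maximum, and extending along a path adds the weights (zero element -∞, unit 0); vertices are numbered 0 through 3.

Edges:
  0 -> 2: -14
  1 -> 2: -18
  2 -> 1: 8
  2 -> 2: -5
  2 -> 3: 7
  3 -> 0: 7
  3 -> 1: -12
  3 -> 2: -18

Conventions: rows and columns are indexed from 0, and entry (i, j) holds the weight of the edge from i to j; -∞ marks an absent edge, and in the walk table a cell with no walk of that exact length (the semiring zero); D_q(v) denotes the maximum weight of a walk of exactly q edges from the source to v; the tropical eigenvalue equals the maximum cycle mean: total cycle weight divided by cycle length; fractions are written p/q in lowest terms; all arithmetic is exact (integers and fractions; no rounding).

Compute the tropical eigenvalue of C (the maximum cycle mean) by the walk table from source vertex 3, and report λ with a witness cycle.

q=0: [-∞, -∞, -∞, 0]
q=1: [7, -12, -18, -∞]
q=2: [-∞, -10, -7, -11]
q=3: [-4, 1, -12, 0]
q=4: [7, -4, -17, -5]
Optimal cycle mean attained by: cycle 0->2->3->0, total (-14) + 7 + 7, length 3.
Answer: λ = 0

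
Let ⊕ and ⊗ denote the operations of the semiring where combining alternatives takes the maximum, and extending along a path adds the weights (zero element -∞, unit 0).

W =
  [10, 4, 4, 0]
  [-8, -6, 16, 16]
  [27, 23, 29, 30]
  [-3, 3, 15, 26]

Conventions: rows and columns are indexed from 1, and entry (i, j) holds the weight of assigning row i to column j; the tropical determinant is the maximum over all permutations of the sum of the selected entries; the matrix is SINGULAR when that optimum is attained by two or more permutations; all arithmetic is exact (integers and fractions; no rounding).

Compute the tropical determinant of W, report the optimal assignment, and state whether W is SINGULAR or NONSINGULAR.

σ = (1, 2, 3, 4): 10 + (-6) + 29 + 26 = 59
σ = (1, 2, 4, 3): 10 + (-6) + 30 + 15 = 49
σ = (1, 3, 2, 4): 10 + 16 + 23 + 26 = 75
σ = (1, 3, 4, 2): 10 + 16 + 30 + 3 = 59
σ = (1, 4, 2, 3): 10 + 16 + 23 + 15 = 64
σ = (1, 4, 3, 2): 10 + 16 + 29 + 3 = 58
σ = (2, 1, 3, 4): 4 + (-8) + 29 + 26 = 51
σ = (2, 1, 4, 3): 4 + (-8) + 30 + 15 = 41
σ = (2, 3, 1, 4): 4 + 16 + 27 + 26 = 73
σ = (2, 3, 4, 1): 4 + 16 + 30 + (-3) = 47
σ = (2, 4, 1, 3): 4 + 16 + 27 + 15 = 62
σ = (2, 4, 3, 1): 4 + 16 + 29 + (-3) = 46
σ = (3, 1, 2, 4): 4 + (-8) + 23 + 26 = 45
σ = (3, 1, 4, 2): 4 + (-8) + 30 + 3 = 29
σ = (3, 2, 1, 4): 4 + (-6) + 27 + 26 = 51
σ = (3, 2, 4, 1): 4 + (-6) + 30 + (-3) = 25
σ = (3, 4, 1, 2): 4 + 16 + 27 + 3 = 50
σ = (3, 4, 2, 1): 4 + 16 + 23 + (-3) = 40
σ = (4, 1, 2, 3): 0 + (-8) + 23 + 15 = 30
σ = (4, 1, 3, 2): 0 + (-8) + 29 + 3 = 24
σ = (4, 2, 1, 3): 0 + (-6) + 27 + 15 = 36
σ = (4, 2, 3, 1): 0 + (-6) + 29 + (-3) = 20
σ = (4, 3, 1, 2): 0 + 16 + 27 + 3 = 46
σ = (4, 3, 2, 1): 0 + 16 + 23 + (-3) = 36
Optimal value attained by: σ = (1, 3, 2, 4).
Answer: det⊕(W) = 75; verdict: NONSINGULAR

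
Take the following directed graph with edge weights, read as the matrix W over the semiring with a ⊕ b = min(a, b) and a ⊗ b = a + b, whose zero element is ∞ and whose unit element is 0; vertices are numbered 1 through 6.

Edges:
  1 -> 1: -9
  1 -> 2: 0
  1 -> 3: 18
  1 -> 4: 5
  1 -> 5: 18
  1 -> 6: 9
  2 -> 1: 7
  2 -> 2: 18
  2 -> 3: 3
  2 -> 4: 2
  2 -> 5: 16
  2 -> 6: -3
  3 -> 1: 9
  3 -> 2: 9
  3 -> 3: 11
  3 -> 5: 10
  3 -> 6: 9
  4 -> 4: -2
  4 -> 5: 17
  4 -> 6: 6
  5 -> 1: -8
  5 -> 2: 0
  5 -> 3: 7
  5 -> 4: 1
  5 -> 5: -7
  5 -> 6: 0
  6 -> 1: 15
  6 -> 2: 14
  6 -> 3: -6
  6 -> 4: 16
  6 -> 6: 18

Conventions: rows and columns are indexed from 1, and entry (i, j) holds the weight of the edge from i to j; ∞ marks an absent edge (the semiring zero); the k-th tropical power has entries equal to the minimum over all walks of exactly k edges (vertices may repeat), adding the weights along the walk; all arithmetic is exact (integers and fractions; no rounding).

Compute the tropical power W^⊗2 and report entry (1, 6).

W^⊗2:
  [-18, -9, 3, -4, 9, -3]
  [-2, 7, -9, 0, 9, 8]
  [0, 9, 3, 11, 3, 6]
  [9, 17, 0, -4, 10, 4]
  [-17, -8, -6, -6, -14, -7]
  [3, 3, 5, 14, 4, 3]
Key observation: the optimum is the walk 1->2->6, with weight 0 + (-3) = -3.
Optimal value attained by: walk 1->2->6.
Answer: (W^⊗2)[1][6] = -3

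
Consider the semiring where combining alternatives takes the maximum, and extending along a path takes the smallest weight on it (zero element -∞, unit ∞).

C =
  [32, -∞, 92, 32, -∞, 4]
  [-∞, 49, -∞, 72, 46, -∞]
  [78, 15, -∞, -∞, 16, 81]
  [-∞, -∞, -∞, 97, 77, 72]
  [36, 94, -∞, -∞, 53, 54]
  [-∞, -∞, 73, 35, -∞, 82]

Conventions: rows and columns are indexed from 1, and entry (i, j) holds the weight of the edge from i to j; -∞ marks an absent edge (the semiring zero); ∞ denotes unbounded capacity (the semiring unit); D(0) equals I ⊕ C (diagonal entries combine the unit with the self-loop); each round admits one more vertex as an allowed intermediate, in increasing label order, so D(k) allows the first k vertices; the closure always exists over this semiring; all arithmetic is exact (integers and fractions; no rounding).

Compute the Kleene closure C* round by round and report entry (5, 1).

D(0):
  [∞, -∞, 92, 32, -∞, 4]
  [-∞, ∞, -∞, 72, 46, -∞]
  [78, 15, ∞, -∞, 16, 81]
  [-∞, -∞, -∞, ∞, 77, 72]
  [36, 94, -∞, -∞, ∞, 54]
  [-∞, -∞, 73, 35, -∞, ∞]
D(1):
  [∞, -∞, 92, 32, -∞, 4]
  [-∞, ∞, -∞, 72, 46, -∞]
  [78, 15, ∞, 32, 16, 81]
  [-∞, -∞, -∞, ∞, 77, 72]
  [36, 94, 36, 32, ∞, 54]
  [-∞, -∞, 73, 35, -∞, ∞]
D(2):
  [∞, -∞, 92, 32, -∞, 4]
  [-∞, ∞, -∞, 72, 46, -∞]
  [78, 15, ∞, 32, 16, 81]
  [-∞, -∞, -∞, ∞, 77, 72]
  [36, 94, 36, 72, ∞, 54]
  [-∞, -∞, 73, 35, -∞, ∞]
D(3):
  [∞, 15, 92, 32, 16, 81]
  [-∞, ∞, -∞, 72, 46, -∞]
  [78, 15, ∞, 32, 16, 81]
  [-∞, -∞, -∞, ∞, 77, 72]
  [36, 94, 36, 72, ∞, 54]
  [73, 15, 73, 35, 16, ∞]
D(4):
  [∞, 15, 92, 32, 32, 81]
  [-∞, ∞, -∞, 72, 72, 72]
  [78, 15, ∞, 32, 32, 81]
  [-∞, -∞, -∞, ∞, 77, 72]
  [36, 94, 36, 72, ∞, 72]
  [73, 15, 73, 35, 35, ∞]
D(5):
  [∞, 32, 92, 32, 32, 81]
  [36, ∞, 36, 72, 72, 72]
  [78, 32, ∞, 32, 32, 81]
  [36, 77, 36, ∞, 77, 72]
  [36, 94, 36, 72, ∞, 72]
  [73, 35, 73, 35, 35, ∞]
D(6):
  [∞, 35, 92, 35, 35, 81]
  [72, ∞, 72, 72, 72, 72]
  [78, 35, ∞, 35, 35, 81]
  [72, 77, 72, ∞, 77, 72]
  [72, 94, 72, 72, ∞, 72]
  [73, 35, 73, 35, 35, ∞]
Answer: C*[5][1] = 72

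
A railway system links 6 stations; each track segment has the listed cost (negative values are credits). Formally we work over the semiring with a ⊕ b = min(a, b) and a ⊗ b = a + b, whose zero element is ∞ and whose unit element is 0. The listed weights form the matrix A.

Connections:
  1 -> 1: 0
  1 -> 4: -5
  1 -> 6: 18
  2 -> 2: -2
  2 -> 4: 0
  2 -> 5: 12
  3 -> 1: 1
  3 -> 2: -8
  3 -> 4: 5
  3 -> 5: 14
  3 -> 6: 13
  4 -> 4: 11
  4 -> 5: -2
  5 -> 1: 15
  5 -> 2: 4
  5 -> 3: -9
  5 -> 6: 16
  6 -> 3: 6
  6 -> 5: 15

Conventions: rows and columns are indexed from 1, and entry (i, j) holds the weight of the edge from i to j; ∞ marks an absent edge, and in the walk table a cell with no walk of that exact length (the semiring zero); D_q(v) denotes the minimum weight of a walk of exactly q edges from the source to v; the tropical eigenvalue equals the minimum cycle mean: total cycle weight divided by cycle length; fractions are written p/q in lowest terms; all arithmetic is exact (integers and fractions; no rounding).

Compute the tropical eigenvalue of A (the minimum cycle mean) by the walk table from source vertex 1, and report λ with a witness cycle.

q=0: [0, ∞, ∞, ∞, ∞, ∞]
q=1: [0, ∞, ∞, -5, ∞, 18]
q=2: [0, ∞, 24, -5, -7, 18]
q=3: [0, -3, -16, -5, -7, 9]
q=4: [-15, -24, -16, -11, -7, -3]
q=5: [-15, -26, -16, -24, -13, -3]
q=6: [-15, -28, -22, -26, -26, -3]
Optimal cycle mean attained by: cycle 2->4->5->3->2, total 0 + (-2) + (-9) + (-8), length 4.
Answer: λ = -19/4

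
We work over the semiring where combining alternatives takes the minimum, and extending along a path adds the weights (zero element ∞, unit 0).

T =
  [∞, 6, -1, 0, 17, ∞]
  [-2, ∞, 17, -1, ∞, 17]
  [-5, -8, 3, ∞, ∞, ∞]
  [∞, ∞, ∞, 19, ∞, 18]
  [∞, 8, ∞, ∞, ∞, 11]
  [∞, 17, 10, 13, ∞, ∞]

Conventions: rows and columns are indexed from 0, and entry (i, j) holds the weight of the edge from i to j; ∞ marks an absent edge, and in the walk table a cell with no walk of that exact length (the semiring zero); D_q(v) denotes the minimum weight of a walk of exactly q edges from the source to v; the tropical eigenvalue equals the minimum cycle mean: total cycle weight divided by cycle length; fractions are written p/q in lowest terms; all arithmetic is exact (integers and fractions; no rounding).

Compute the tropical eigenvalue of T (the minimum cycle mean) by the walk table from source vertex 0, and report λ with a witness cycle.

q=0: [0, ∞, ∞, ∞, ∞, ∞]
q=1: [∞, 6, -1, 0, 17, ∞]
q=2: [-6, -9, 2, 5, ∞, 18]
q=3: [-11, -6, -7, -10, 11, 8]
q=4: [-12, -15, -12, -11, 6, 8]
q=5: [-17, -20, -13, -16, 5, 2]
q=6: [-22, -21, -18, -21, 0, -3]
Optimal cycle mean attained by: cycle 0->2->1->0, total (-1) + (-8) + (-2), length 3.
Answer: λ = -11/3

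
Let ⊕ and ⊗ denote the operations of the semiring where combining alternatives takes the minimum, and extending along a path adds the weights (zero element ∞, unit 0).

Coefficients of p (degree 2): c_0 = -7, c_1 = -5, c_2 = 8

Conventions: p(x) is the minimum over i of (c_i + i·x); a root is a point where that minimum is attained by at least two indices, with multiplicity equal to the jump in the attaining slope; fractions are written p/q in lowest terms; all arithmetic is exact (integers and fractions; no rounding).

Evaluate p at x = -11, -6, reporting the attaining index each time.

p(-11) = min(-7+0·(-11)=-7, -5+1·(-11)=-16, 8+2·(-11)=-14) = -16 (attained by i=1)
p(-6) = min(-7+0·(-6)=-7, -5+1·(-6)=-11, 8+2·(-6)=-4) = -11 (attained by i=1)
Answer: p(-11) = -16; p(-6) = -11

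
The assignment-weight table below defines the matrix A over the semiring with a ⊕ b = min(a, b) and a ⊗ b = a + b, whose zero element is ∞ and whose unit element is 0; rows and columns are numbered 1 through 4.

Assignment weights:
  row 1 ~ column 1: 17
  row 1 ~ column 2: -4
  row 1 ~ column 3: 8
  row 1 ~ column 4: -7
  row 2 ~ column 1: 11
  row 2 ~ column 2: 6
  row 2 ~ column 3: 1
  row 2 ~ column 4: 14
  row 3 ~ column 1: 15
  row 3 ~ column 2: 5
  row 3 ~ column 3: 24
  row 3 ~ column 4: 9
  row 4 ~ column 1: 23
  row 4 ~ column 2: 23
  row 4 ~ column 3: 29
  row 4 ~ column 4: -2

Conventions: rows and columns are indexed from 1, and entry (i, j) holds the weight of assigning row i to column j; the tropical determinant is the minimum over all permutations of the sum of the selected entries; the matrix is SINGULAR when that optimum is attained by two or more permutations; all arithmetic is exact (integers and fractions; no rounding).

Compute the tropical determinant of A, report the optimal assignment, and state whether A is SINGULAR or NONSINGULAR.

σ = (1, 2, 3, 4): 17 + 6 + 24 + (-2) = 45
σ = (1, 2, 4, 3): 17 + 6 + 9 + 29 = 61
σ = (1, 3, 2, 4): 17 + 1 + 5 + (-2) = 21
σ = (1, 3, 4, 2): 17 + 1 + 9 + 23 = 50
σ = (1, 4, 2, 3): 17 + 14 + 5 + 29 = 65
σ = (1, 4, 3, 2): 17 + 14 + 24 + 23 = 78
σ = (2, 1, 3, 4): (-4) + 11 + 24 + (-2) = 29
σ = (2, 1, 4, 3): (-4) + 11 + 9 + 29 = 45
σ = (2, 3, 1, 4): (-4) + 1 + 15 + (-2) = 10
σ = (2, 3, 4, 1): (-4) + 1 + 9 + 23 = 29
σ = (2, 4, 1, 3): (-4) + 14 + 15 + 29 = 54
σ = (2, 4, 3, 1): (-4) + 14 + 24 + 23 = 57
σ = (3, 1, 2, 4): 8 + 11 + 5 + (-2) = 22
σ = (3, 1, 4, 2): 8 + 11 + 9 + 23 = 51
σ = (3, 2, 1, 4): 8 + 6 + 15 + (-2) = 27
σ = (3, 2, 4, 1): 8 + 6 + 9 + 23 = 46
σ = (3, 4, 1, 2): 8 + 14 + 15 + 23 = 60
σ = (3, 4, 2, 1): 8 + 14 + 5 + 23 = 50
σ = (4, 1, 2, 3): (-7) + 11 + 5 + 29 = 38
σ = (4, 1, 3, 2): (-7) + 11 + 24 + 23 = 51
σ = (4, 2, 1, 3): (-7) + 6 + 15 + 29 = 43
σ = (4, 2, 3, 1): (-7) + 6 + 24 + 23 = 46
σ = (4, 3, 1, 2): (-7) + 1 + 15 + 23 = 32
σ = (4, 3, 2, 1): (-7) + 1 + 5 + 23 = 22
Optimal value attained by: σ = (2, 3, 1, 4).
Answer: det⊕(A) = 10; verdict: NONSINGULAR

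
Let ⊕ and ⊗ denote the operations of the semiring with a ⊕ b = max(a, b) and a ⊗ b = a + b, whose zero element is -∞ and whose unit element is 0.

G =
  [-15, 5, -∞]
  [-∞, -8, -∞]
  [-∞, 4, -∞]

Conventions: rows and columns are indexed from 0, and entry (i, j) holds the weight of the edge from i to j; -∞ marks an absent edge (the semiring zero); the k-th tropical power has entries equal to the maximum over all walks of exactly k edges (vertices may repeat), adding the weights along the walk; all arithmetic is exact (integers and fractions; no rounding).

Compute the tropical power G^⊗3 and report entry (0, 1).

G^⊗2:
  [-30, -3, -∞]
  [-∞, -16, -∞]
  [-∞, -4, -∞]
G^⊗3:
  [-45, -11, -∞]
  [-∞, -24, -∞]
  [-∞, -12, -∞]
Key observation: the optimum is the walk 0->1->1->1, with weight 5 + (-8) + (-8) = -11.
Optimal value attained by: walk 0->1->1->1.
Answer: (G^⊗3)[0][1] = -11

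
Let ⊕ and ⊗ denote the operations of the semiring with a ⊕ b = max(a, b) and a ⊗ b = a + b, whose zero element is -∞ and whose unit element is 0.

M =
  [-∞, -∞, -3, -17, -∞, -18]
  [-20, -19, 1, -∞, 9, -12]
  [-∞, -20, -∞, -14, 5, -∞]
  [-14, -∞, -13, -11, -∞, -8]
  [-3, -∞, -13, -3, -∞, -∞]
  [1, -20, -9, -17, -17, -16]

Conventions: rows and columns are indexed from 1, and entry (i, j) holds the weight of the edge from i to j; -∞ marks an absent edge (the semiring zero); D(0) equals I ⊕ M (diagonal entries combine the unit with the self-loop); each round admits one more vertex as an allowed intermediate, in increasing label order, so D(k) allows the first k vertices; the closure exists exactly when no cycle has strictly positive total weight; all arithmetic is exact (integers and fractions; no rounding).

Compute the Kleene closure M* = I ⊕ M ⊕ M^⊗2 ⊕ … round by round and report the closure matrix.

D(0):
  [0, -∞, -3, -17, -∞, -18]
  [-20, 0, 1, -∞, 9, -12]
  [-∞, -20, 0, -14, 5, -∞]
  [-14, -∞, -13, 0, -∞, -8]
  [-3, -∞, -13, -3, 0, -∞]
  [1, -20, -9, -17, -17, 0]
D(1):
  [0, -∞, -3, -17, -∞, -18]
  [-20, 0, 1, -37, 9, -12]
  [-∞, -20, 0, -14, 5, -∞]
  [-14, -∞, -13, 0, -∞, -8]
  [-3, -∞, -6, -3, 0, -21]
  [1, -20, -2, -16, -17, 0]
D(2):
  [0, -∞, -3, -17, -∞, -18]
  [-20, 0, 1, -37, 9, -12]
  [-40, -20, 0, -14, 5, -32]
  [-14, -∞, -13, 0, -∞, -8]
  [-3, -∞, -6, -3, 0, -21]
  [1, -20, -2, -16, -11, 0]
D(3):
  [0, -23, -3, -17, 2, -18]
  [-20, 0, 1, -13, 9, -12]
  [-40, -20, 0, -14, 5, -32]
  [-14, -33, -13, 0, -8, -8]
  [-3, -26, -6, -3, 0, -21]
  [1, -20, -2, -16, 3, 0]
D(4):
  [0, -23, -3, -17, 2, -18]
  [-20, 0, 1, -13, 9, -12]
  [-28, -20, 0, -14, 5, -22]
  [-14, -33, -13, 0, -8, -8]
  [-3, -26, -6, -3, 0, -11]
  [1, -20, -2, -16, 3, 0]
D(5):
  [0, -23, -3, -1, 2, -9]
  [6, 0, 3, 6, 9, -2]
  [2, -20, 0, 2, 5, -6]
  [-11, -33, -13, 0, -8, -8]
  [-3, -26, -6, -3, 0, -11]
  [1, -20, -2, 0, 3, 0]
D(6):
  [0, -23, -3, -1, 2, -9]
  [6, 0, 3, 6, 9, -2]
  [2, -20, 0, 2, 5, -6]
  [-7, -28, -10, 0, -5, -8]
  [-3, -26, -6, -3, 0, -11]
  [1, -20, -2, 0, 3, 0]
Answer: M* = [[0, -23, -3, -1, 2, -9], [6, 0, 3, 6, 9, -2], [2, -20, 0, 2, 5, -6], [-7, -28, -10, 0, -5, -8], [-3, -26, -6, -3, 0, -11], [1, -20, -2, 0, 3, 0]]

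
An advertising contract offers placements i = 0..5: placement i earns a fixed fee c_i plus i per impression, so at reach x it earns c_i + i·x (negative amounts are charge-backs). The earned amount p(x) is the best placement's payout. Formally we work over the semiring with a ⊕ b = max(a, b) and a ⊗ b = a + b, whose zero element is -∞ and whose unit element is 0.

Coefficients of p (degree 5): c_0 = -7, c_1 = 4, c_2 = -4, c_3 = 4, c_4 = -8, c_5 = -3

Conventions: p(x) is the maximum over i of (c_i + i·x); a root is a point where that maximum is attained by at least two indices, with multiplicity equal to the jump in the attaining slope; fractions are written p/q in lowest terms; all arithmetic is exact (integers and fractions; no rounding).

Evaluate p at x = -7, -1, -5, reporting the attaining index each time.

p(-7) = max(-7+0·(-7)=-7, 4+1·(-7)=-3, -4+2·(-7)=-18, 4+3·(-7)=-17, -8+4·(-7)=-36, -3+5·(-7)=-38) = -3 (attained by i=1)
p(-1) = max(-7+0·(-1)=-7, 4+1·(-1)=3, -4+2·(-1)=-6, 4+3·(-1)=1, -8+4·(-1)=-12, -3+5·(-1)=-8) = 3 (attained by i=1)
p(-5) = max(-7+0·(-5)=-7, 4+1·(-5)=-1, -4+2·(-5)=-14, 4+3·(-5)=-11, -8+4·(-5)=-28, -3+5·(-5)=-28) = -1 (attained by i=1)
Answer: p(-7) = -3; p(-1) = 3; p(-5) = -1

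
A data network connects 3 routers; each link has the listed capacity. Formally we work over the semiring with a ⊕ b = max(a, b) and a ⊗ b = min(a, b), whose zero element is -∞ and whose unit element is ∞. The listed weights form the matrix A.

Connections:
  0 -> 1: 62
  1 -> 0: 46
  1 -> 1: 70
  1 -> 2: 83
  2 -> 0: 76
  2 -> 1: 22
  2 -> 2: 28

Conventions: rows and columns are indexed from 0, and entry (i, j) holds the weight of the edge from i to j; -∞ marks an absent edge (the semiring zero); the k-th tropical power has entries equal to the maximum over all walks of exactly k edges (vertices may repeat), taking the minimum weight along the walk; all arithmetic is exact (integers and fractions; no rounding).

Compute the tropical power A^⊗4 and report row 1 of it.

A^⊗2:
  [46, 62, 62]
  [76, 70, 70]
  [28, 62, 28]
A^⊗3:
  [62, 62, 62]
  [70, 70, 70]
  [46, 62, 62]
A^⊗4:
  [62, 62, 62]
  [70, 70, 70]
  [62, 62, 62]
Answer: row 1 of A^⊗4 = [70, 70, 70]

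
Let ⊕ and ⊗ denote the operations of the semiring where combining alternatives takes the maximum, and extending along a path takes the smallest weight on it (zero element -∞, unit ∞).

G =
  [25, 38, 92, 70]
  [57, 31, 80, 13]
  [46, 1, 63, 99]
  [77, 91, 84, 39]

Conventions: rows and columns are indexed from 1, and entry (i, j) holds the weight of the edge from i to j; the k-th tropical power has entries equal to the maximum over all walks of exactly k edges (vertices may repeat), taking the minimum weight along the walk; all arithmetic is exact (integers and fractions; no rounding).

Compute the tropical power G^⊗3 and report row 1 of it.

G^⊗2:
  [70, 70, 70, 92]
  [46, 38, 63, 80]
  [77, 91, 84, 63]
  [57, 39, 80, 84]
G^⊗3:
  [77, 91, 84, 70]
  [77, 80, 80, 63]
  [63, 63, 80, 84]
  [77, 84, 84, 80]
Answer: row 1 of G^⊗3 = [77, 91, 84, 70]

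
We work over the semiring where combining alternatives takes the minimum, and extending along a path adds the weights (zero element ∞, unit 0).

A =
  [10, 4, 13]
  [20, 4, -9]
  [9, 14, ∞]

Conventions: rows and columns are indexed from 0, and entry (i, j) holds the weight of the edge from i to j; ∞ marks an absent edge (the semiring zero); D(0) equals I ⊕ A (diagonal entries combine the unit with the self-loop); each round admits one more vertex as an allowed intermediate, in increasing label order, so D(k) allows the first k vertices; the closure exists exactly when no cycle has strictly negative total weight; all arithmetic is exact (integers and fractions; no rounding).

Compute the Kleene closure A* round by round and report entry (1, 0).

D(0):
  [0, 4, 13]
  [20, 0, -9]
  [9, 14, 0]
D(1):
  [0, 4, 13]
  [20, 0, -9]
  [9, 13, 0]
D(2):
  [0, 4, -5]
  [20, 0, -9]
  [9, 13, 0]
D(3):
  [0, 4, -5]
  [0, 0, -9]
  [9, 13, 0]
Answer: A*[1][0] = 0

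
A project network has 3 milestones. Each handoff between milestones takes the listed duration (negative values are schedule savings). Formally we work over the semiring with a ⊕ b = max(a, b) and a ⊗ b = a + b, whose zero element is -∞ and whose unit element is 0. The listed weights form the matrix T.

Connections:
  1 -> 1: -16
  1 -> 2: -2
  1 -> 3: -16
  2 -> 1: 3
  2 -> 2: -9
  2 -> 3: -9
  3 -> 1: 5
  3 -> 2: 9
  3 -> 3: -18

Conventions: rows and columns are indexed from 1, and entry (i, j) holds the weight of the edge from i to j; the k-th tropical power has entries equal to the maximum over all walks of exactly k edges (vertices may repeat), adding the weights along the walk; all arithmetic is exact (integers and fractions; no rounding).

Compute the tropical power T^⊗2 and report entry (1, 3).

T^⊗2:
  [1, -7, -11]
  [-4, 1, -13]
  [12, 3, 0]
Key observation: the optimum is the walk 1->2->3, with weight (-2) + (-9) = -11.
Optimal value attained by: walk 1->2->3.
Answer: (T^⊗2)[1][3] = -11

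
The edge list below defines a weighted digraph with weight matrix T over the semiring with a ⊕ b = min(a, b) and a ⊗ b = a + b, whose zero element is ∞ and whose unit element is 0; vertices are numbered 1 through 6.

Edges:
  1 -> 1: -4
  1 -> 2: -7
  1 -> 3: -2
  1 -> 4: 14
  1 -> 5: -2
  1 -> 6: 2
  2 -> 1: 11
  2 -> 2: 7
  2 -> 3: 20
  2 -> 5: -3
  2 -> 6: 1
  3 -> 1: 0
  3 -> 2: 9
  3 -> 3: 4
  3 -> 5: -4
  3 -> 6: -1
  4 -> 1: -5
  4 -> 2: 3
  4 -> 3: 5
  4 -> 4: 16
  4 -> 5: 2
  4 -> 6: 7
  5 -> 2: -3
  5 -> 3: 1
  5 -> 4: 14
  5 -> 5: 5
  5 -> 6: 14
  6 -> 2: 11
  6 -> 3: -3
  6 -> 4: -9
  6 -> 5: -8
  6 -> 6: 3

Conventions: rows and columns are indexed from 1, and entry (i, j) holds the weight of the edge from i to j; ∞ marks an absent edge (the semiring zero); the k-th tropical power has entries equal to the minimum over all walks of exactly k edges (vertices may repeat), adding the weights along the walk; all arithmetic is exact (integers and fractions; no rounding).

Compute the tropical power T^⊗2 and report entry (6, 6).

T^⊗2:
  [-8, -11, -6, -7, -10, -6]
  [7, -6, -2, -8, -7, 4]
  [-4, -7, -4, -10, -9, 2]
  [-9, -12, -7, -2, -7, -3]
  [1, 2, 5, 5, -6, -2]
  [-14, -11, -7, -6, -7, -4]
Key observation: the optimum is the walk 6->3->6, with weight (-3) + (-1) = -4.
Optimal value attained by: walk 6->3->6.
Answer: (T^⊗2)[6][6] = -4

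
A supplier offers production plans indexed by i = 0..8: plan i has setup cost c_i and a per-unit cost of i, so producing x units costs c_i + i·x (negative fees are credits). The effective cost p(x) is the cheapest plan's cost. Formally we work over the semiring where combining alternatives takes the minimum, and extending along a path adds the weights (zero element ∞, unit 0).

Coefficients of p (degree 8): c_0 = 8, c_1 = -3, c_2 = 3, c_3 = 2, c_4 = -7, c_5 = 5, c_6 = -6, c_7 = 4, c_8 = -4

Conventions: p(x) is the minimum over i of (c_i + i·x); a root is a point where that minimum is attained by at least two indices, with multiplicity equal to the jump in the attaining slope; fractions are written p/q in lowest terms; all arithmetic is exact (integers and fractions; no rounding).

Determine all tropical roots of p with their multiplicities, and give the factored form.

hull edge (i=0, c=8) to (i=1, c=-3): slope -11, span 1
hull edge (i=1, c=-3) to (i=4, c=-7): slope -4/3, span 3
hull edge (i=4, c=-7) to (i=6, c=-6): slope 1/2, span 2
hull edge (i=6, c=-6) to (i=8, c=-4): slope 1, span 2
Factored form: p(x) = -4 ⊗ (x ⊕ (-1)) ⊗ (x ⊕ (-1)) ⊗ (x ⊕ (-1/2)) ⊗ (x ⊕ (-1/2)) ⊗ (x ⊕ 4/3) ⊗ (x ⊕ 4/3) ⊗ (x ⊕ 4/3) ⊗ (x ⊕ 11)
Answer: roots = -1 (mult 2), -1/2 (mult 2), 4/3 (mult 3), 11 (mult 1)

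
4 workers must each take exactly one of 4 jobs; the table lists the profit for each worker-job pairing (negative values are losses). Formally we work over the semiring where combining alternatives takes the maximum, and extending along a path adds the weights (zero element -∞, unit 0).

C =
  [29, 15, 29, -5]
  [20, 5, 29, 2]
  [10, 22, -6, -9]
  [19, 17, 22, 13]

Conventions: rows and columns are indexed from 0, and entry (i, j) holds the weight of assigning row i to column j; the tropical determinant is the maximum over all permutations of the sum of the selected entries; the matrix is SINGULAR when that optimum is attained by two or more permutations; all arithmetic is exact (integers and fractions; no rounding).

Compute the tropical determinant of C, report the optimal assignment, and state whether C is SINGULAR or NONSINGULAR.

σ = (0, 1, 2, 3): 29 + 5 + (-6) + 13 = 41
σ = (0, 1, 3, 2): 29 + 5 + (-9) + 22 = 47
σ = (0, 2, 1, 3): 29 + 29 + 22 + 13 = 93
σ = (0, 2, 3, 1): 29 + 29 + (-9) + 17 = 66
σ = (0, 3, 1, 2): 29 + 2 + 22 + 22 = 75
σ = (0, 3, 2, 1): 29 + 2 + (-6) + 17 = 42
σ = (1, 0, 2, 3): 15 + 20 + (-6) + 13 = 42
σ = (1, 0, 3, 2): 15 + 20 + (-9) + 22 = 48
σ = (1, 2, 0, 3): 15 + 29 + 10 + 13 = 67
σ = (1, 2, 3, 0): 15 + 29 + (-9) + 19 = 54
σ = (1, 3, 0, 2): 15 + 2 + 10 + 22 = 49
σ = (1, 3, 2, 0): 15 + 2 + (-6) + 19 = 30
σ = (2, 0, 1, 3): 29 + 20 + 22 + 13 = 84
σ = (2, 0, 3, 1): 29 + 20 + (-9) + 17 = 57
σ = (2, 1, 0, 3): 29 + 5 + 10 + 13 = 57
σ = (2, 1, 3, 0): 29 + 5 + (-9) + 19 = 44
σ = (2, 3, 0, 1): 29 + 2 + 10 + 17 = 58
σ = (2, 3, 1, 0): 29 + 2 + 22 + 19 = 72
σ = (3, 0, 1, 2): (-5) + 20 + 22 + 22 = 59
σ = (3, 0, 2, 1): (-5) + 20 + (-6) + 17 = 26
σ = (3, 1, 0, 2): (-5) + 5 + 10 + 22 = 32
σ = (3, 1, 2, 0): (-5) + 5 + (-6) + 19 = 13
σ = (3, 2, 0, 1): (-5) + 29 + 10 + 17 = 51
σ = (3, 2, 1, 0): (-5) + 29 + 22 + 19 = 65
Optimal value attained by: σ = (0, 2, 1, 3).
Answer: det⊕(C) = 93; verdict: NONSINGULAR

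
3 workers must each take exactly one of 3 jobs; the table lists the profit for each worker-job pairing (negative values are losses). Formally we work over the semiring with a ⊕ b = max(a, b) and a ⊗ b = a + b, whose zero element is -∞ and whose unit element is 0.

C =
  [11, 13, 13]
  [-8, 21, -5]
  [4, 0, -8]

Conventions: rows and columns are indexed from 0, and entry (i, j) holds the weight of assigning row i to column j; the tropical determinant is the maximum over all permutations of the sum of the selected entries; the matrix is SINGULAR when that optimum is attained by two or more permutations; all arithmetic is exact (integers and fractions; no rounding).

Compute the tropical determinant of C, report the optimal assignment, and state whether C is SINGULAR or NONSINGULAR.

σ = (0, 1, 2): 11 + 21 + (-8) = 24
σ = (0, 2, 1): 11 + (-5) + 0 = 6
σ = (1, 0, 2): 13 + (-8) + (-8) = -3
σ = (1, 2, 0): 13 + (-5) + 4 = 12
σ = (2, 0, 1): 13 + (-8) + 0 = 5
σ = (2, 1, 0): 13 + 21 + 4 = 38
Optimal value attained by: σ = (2, 1, 0).
Answer: det⊕(C) = 38; verdict: NONSINGULAR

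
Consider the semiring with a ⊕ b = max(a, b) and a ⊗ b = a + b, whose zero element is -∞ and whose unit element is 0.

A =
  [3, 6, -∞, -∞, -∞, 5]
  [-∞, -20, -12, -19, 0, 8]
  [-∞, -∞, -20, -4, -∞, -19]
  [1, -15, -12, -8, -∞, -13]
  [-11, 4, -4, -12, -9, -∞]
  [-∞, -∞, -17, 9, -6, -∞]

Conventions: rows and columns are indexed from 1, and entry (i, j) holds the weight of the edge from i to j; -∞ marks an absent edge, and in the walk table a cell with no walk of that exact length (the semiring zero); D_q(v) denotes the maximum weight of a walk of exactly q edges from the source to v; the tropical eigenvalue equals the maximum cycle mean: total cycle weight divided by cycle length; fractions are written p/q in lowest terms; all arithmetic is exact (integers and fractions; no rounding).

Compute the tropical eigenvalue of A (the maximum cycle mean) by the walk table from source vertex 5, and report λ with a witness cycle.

q=0: [-∞, -∞, -∞, -∞, 0, -∞]
q=1: [-11, 4, -4, -12, -9, -∞]
q=2: [-8, -5, -8, -8, 4, 12]
q=3: [-5, 8, 0, 21, 6, 3]
q=4: [22, 10, 9, 13, 8, 16]
q=5: [25, 28, 4, 25, 10, 27]
q=6: [28, 31, 16, 36, 28, 36]
Optimal cycle mean attained by: cycle 1->2->6->4->1, total 6 + 8 + 9 + 1, length 4.
Answer: λ = 6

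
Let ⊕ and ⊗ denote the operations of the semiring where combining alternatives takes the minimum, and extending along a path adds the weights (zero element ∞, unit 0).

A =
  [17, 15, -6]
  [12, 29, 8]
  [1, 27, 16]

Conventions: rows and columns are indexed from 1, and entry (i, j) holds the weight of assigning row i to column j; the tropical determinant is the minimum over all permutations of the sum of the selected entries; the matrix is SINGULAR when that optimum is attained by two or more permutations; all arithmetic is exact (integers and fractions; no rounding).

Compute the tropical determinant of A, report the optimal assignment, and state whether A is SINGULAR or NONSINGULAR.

σ = (1, 2, 3): 17 + 29 + 16 = 62
σ = (1, 3, 2): 17 + 8 + 27 = 52
σ = (2, 1, 3): 15 + 12 + 16 = 43
σ = (2, 3, 1): 15 + 8 + 1 = 24
σ = (3, 1, 2): (-6) + 12 + 27 = 33
σ = (3, 2, 1): (-6) + 29 + 1 = 24
Optimal value attained by: σ = (2, 3, 1).
Answer: det⊕(A) = 24; verdict: SINGULAR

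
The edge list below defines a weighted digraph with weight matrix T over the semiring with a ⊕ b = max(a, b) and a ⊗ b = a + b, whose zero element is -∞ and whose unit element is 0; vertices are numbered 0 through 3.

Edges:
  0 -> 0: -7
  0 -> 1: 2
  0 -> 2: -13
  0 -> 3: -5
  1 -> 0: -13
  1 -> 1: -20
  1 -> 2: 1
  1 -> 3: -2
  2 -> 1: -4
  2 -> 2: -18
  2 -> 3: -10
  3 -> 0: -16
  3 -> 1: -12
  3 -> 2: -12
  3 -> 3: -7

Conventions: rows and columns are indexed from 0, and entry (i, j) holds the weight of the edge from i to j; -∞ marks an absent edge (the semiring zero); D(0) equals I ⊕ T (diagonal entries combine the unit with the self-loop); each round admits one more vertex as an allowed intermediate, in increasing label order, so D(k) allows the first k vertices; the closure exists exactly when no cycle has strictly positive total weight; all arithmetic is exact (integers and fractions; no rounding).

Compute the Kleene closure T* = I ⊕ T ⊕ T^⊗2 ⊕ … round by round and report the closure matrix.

D(0):
  [0, 2, -13, -5]
  [-13, 0, 1, -2]
  [-∞, -4, 0, -10]
  [-16, -12, -12, 0]
D(1):
  [0, 2, -13, -5]
  [-13, 0, 1, -2]
  [-∞, -4, 0, -10]
  [-16, -12, -12, 0]
D(2):
  [0, 2, 3, 0]
  [-13, 0, 1, -2]
  [-17, -4, 0, -6]
  [-16, -12, -11, 0]
D(3):
  [0, 2, 3, 0]
  [-13, 0, 1, -2]
  [-17, -4, 0, -6]
  [-16, -12, -11, 0]
D(4):
  [0, 2, 3, 0]
  [-13, 0, 1, -2]
  [-17, -4, 0, -6]
  [-16, -12, -11, 0]
Answer: T* = [[0, 2, 3, 0], [-13, 0, 1, -2], [-17, -4, 0, -6], [-16, -12, -11, 0]]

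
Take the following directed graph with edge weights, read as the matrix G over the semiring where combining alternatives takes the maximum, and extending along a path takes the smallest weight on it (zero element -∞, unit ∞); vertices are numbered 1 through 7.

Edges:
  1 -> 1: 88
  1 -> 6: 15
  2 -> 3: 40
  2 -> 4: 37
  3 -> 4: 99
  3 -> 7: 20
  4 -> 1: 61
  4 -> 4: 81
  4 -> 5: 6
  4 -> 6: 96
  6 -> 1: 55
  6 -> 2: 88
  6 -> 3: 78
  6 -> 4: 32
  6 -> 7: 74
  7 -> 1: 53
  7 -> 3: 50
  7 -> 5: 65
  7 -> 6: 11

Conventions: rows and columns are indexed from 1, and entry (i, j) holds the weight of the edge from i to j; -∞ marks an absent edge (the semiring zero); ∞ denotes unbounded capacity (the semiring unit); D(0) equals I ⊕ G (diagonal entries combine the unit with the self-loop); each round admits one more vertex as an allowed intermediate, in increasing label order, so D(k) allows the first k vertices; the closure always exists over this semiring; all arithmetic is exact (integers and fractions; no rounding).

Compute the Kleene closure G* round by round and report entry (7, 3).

D(0):
  [∞, -∞, -∞, -∞, -∞, 15, -∞]
  [-∞, ∞, 40, 37, -∞, -∞, -∞]
  [-∞, -∞, ∞, 99, -∞, -∞, 20]
  [61, -∞, -∞, ∞, 6, 96, -∞]
  [-∞, -∞, -∞, -∞, ∞, -∞, -∞]
  [55, 88, 78, 32, -∞, ∞, 74]
  [53, -∞, 50, -∞, 65, 11, ∞]
D(1):
  [∞, -∞, -∞, -∞, -∞, 15, -∞]
  [-∞, ∞, 40, 37, -∞, -∞, -∞]
  [-∞, -∞, ∞, 99, -∞, -∞, 20]
  [61, -∞, -∞, ∞, 6, 96, -∞]
  [-∞, -∞, -∞, -∞, ∞, -∞, -∞]
  [55, 88, 78, 32, -∞, ∞, 74]
  [53, -∞, 50, -∞, 65, 15, ∞]
D(2):
  [∞, -∞, -∞, -∞, -∞, 15, -∞]
  [-∞, ∞, 40, 37, -∞, -∞, -∞]
  [-∞, -∞, ∞, 99, -∞, -∞, 20]
  [61, -∞, -∞, ∞, 6, 96, -∞]
  [-∞, -∞, -∞, -∞, ∞, -∞, -∞]
  [55, 88, 78, 37, -∞, ∞, 74]
  [53, -∞, 50, -∞, 65, 15, ∞]
D(3):
  [∞, -∞, -∞, -∞, -∞, 15, -∞]
  [-∞, ∞, 40, 40, -∞, -∞, 20]
  [-∞, -∞, ∞, 99, -∞, -∞, 20]
  [61, -∞, -∞, ∞, 6, 96, -∞]
  [-∞, -∞, -∞, -∞, ∞, -∞, -∞]
  [55, 88, 78, 78, -∞, ∞, 74]
  [53, -∞, 50, 50, 65, 15, ∞]
D(4):
  [∞, -∞, -∞, -∞, -∞, 15, -∞]
  [40, ∞, 40, 40, 6, 40, 20]
  [61, -∞, ∞, 99, 6, 96, 20]
  [61, -∞, -∞, ∞, 6, 96, -∞]
  [-∞, -∞, -∞, -∞, ∞, -∞, -∞]
  [61, 88, 78, 78, 6, ∞, 74]
  [53, -∞, 50, 50, 65, 50, ∞]
D(5):
  [∞, -∞, -∞, -∞, -∞, 15, -∞]
  [40, ∞, 40, 40, 6, 40, 20]
  [61, -∞, ∞, 99, 6, 96, 20]
  [61, -∞, -∞, ∞, 6, 96, -∞]
  [-∞, -∞, -∞, -∞, ∞, -∞, -∞]
  [61, 88, 78, 78, 6, ∞, 74]
  [53, -∞, 50, 50, 65, 50, ∞]
D(6):
  [∞, 15, 15, 15, 6, 15, 15]
  [40, ∞, 40, 40, 6, 40, 40]
  [61, 88, ∞, 99, 6, 96, 74]
  [61, 88, 78, ∞, 6, 96, 74]
  [-∞, -∞, -∞, -∞, ∞, -∞, -∞]
  [61, 88, 78, 78, 6, ∞, 74]
  [53, 50, 50, 50, 65, 50, ∞]
D(7):
  [∞, 15, 15, 15, 15, 15, 15]
  [40, ∞, 40, 40, 40, 40, 40]
  [61, 88, ∞, 99, 65, 96, 74]
  [61, 88, 78, ∞, 65, 96, 74]
  [-∞, -∞, -∞, -∞, ∞, -∞, -∞]
  [61, 88, 78, 78, 65, ∞, 74]
  [53, 50, 50, 50, 65, 50, ∞]
Answer: G*[7][3] = 50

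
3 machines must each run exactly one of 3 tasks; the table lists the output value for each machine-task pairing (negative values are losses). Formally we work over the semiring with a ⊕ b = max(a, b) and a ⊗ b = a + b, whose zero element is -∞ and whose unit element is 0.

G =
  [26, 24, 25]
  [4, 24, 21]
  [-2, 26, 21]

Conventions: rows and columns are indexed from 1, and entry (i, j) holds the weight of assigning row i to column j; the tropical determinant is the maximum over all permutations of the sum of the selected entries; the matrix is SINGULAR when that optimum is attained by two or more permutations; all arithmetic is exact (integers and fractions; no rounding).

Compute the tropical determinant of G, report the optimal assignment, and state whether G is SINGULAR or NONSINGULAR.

σ = (1, 2, 3): 26 + 24 + 21 = 71
σ = (1, 3, 2): 26 + 21 + 26 = 73
σ = (2, 1, 3): 24 + 4 + 21 = 49
σ = (2, 3, 1): 24 + 21 + (-2) = 43
σ = (3, 1, 2): 25 + 4 + 26 = 55
σ = (3, 2, 1): 25 + 24 + (-2) = 47
Optimal value attained by: σ = (1, 3, 2).
Answer: det⊕(G) = 73; verdict: NONSINGULAR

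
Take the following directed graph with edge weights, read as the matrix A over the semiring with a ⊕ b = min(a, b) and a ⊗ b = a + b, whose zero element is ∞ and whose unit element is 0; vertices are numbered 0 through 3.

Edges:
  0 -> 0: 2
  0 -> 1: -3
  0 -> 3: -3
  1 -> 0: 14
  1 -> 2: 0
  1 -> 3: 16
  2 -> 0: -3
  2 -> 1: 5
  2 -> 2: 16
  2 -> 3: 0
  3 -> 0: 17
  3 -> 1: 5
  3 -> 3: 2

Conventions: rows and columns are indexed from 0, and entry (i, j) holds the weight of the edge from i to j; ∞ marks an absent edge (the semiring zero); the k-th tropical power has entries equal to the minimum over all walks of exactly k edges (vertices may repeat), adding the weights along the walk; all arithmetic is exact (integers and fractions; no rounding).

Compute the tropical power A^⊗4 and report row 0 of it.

A^⊗2:
  [4, -1, -3, -1]
  [-3, 5, 16, 0]
  [-1, -6, 5, -6]
  [19, 7, 5, 4]
A^⊗3:
  [-6, 1, -1, -3]
  [-1, -6, 5, -6]
  [1, -4, -6, -4]
  [2, 9, 7, 5]
A^⊗4:
  [-4, -9, 1, -9]
  [1, -4, -6, -4]
  [-9, -2, -4, -6]
  [4, -1, 9, -1]
Answer: row 0 of A^⊗4 = [-4, -9, 1, -9]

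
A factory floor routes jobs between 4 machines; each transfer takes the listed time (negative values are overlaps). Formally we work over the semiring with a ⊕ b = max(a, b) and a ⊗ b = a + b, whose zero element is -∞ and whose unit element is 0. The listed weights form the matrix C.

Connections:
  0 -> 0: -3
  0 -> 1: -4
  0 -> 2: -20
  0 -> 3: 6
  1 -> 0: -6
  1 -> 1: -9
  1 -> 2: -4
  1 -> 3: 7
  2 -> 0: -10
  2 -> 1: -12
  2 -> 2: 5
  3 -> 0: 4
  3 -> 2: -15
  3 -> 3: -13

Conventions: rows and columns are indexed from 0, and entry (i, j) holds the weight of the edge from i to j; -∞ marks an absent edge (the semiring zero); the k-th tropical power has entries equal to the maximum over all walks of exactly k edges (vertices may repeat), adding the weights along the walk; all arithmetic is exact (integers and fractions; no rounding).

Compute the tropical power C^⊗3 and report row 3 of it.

C^⊗2:
  [10, -7, -8, 3]
  [11, -10, 1, 0]
  [-5, -7, 10, -4]
  [1, 0, -10, 10]
C^⊗3:
  [7, 6, -3, 16]
  [8, 7, 6, 17]
  [0, -2, 15, 1]
  [14, -3, -4, 7]
Answer: row 3 of C^⊗3 = [14, -3, -4, 7]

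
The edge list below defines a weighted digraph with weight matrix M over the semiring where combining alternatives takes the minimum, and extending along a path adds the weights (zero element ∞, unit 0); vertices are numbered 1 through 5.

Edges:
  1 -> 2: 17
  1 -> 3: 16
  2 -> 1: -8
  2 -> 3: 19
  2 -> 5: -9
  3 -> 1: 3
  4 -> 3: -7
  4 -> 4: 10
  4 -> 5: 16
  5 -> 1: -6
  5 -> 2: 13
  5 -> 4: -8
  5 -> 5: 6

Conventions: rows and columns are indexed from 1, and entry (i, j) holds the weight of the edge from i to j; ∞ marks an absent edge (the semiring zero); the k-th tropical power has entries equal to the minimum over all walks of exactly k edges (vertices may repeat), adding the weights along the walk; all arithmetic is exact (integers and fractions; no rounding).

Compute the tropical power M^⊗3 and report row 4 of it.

M^⊗2:
  [9, ∞, 36, ∞, 8]
  [-15, 4, 8, -17, -3]
  [∞, 20, 19, ∞, ∞]
  [-4, 29, 3, 8, 22]
  [0, 11, -15, -2, 4]
M^⊗3:
  [2, 21, 25, 0, 14]
  [-9, 2, -24, -11, -5]
  [12, ∞, 39, ∞, 11]
  [6, 13, 1, 14, 20]
  [-12, 17, -9, -4, 2]
Answer: row 4 of M^⊗3 = [6, 13, 1, 14, 20]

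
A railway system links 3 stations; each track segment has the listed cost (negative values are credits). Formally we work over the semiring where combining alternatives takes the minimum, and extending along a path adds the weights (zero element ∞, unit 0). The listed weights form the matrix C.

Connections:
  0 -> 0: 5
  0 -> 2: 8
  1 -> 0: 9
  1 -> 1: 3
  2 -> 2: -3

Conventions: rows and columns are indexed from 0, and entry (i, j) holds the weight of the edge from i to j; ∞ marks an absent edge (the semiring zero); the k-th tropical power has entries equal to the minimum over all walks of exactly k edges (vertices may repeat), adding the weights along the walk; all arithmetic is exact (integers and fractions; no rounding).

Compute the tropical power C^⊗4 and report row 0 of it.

C^⊗2:
  [10, ∞, 5]
  [12, 6, 17]
  [∞, ∞, -6]
C^⊗3:
  [15, ∞, 2]
  [15, 9, 14]
  [∞, ∞, -9]
C^⊗4:
  [20, ∞, -1]
  [18, 12, 11]
  [∞, ∞, -12]
Answer: row 0 of C^⊗4 = [20, ∞, -1]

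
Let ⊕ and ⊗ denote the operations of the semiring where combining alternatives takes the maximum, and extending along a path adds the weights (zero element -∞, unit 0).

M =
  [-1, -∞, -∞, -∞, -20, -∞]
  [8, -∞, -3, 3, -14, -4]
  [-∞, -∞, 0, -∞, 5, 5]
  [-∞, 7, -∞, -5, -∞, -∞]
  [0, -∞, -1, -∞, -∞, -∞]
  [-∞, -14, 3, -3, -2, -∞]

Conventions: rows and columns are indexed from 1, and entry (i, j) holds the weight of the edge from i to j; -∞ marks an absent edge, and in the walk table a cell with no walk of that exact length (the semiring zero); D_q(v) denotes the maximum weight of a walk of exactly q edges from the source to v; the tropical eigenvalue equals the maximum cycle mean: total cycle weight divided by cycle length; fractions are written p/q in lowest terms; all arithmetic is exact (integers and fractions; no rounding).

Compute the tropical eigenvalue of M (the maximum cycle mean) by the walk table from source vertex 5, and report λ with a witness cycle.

q=0: [-∞, -∞, -∞, -∞, 0, -∞]
q=1: [0, -∞, -1, -∞, -∞, -∞]
q=2: [-1, -∞, -1, -∞, 4, 4]
q=3: [4, -10, 7, 1, 4, 4]
q=4: [4, 8, 7, 1, 12, 12]
q=5: [16, 8, 15, 11, 12, 12]
q=6: [16, 18, 15, 11, 20, 20]
Optimal cycle mean attained by: cycle 2->4->2, total 3 + 7, length 2.
Answer: λ = 5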